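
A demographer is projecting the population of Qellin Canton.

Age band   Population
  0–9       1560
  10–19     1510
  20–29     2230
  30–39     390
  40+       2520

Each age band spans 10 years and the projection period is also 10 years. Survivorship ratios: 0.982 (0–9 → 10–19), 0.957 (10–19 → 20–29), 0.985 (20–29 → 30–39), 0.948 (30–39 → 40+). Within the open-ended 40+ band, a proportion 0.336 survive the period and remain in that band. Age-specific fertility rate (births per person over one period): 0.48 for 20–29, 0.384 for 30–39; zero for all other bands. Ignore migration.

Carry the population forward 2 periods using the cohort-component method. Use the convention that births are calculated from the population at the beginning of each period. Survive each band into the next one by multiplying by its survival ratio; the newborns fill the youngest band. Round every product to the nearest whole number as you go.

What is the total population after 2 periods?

8117

[period 1]
Births: 2230 × 0.48 = 1070 ; 390 × 0.384 = 150 — total 1220
10–19: 1560 × 0.982 = 1532
20–29: 1510 × 0.957 = 1445
30–39: 2230 × 0.985 = 2197
40+: 390 × 0.948 + 2520 × 0.336 = 370 + 847 = 1217
Population now: 0–9=1220, 10–19=1532, 20–29=1445, 30–39=2197, 40+=1217
[period 2]
Births: 1445 × 0.48 = 694 ; 2197 × 0.384 = 844 — total 1538
10–19: 1220 × 0.982 = 1198
20–29: 1532 × 0.957 = 1466
30–39: 1445 × 0.985 = 1423
40+: 2197 × 0.948 + 1217 × 0.336 = 2083 + 409 = 2492
Population now: 0–9=1538, 10–19=1198, 20–29=1466, 30–39=1423, 40+=2492
Total after period 2: 1538 + 1198 + 1466 + 1423 + 2492 = 8117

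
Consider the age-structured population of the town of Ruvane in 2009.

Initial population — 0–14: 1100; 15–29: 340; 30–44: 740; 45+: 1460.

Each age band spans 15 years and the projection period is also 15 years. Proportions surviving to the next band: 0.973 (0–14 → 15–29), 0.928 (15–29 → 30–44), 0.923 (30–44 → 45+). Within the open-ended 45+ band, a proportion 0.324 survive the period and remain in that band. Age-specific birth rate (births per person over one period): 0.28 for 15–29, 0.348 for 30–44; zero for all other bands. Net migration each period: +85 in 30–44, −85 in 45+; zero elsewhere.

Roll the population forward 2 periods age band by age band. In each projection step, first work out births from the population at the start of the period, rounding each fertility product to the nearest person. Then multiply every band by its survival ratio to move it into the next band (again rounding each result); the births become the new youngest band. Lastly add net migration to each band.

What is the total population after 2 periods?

2493

Numbering the groups 1..4 from youngest to oldest:
— Period 1 —
Births: 340 × 0.28 = 95  |  740 × 0.348 = 258 — total 353
Group 2: 1100 × 0.973 = 1070
Group 3: 340 × 0.928 = 316
Group 4: 740 × 0.923 + 1460 × 0.324 = 683 + 473 = 1156
Net migration: Group 3 + 85 → 401; Group 4 − 85 → 1071
Population now: 0–14=353, 15–29=1070, 30–44=401, 45+=1071
— Period 2 —
Births: 1070 × 0.28 = 300  |  401 × 0.348 = 140 — total 440
Group 2: 353 × 0.973 = 343
Group 3: 1070 × 0.928 = 993
Group 4: 401 × 0.923 + 1071 × 0.324 = 370 + 347 = 717
Net migration: Group 3 + 85 → 1078; Group 4 − 85 → 632
Population now: 0–14=440, 15–29=343, 30–44=1078, 45+=632
Total after period 2: 440 + 343 + 1078 + 632 = 2493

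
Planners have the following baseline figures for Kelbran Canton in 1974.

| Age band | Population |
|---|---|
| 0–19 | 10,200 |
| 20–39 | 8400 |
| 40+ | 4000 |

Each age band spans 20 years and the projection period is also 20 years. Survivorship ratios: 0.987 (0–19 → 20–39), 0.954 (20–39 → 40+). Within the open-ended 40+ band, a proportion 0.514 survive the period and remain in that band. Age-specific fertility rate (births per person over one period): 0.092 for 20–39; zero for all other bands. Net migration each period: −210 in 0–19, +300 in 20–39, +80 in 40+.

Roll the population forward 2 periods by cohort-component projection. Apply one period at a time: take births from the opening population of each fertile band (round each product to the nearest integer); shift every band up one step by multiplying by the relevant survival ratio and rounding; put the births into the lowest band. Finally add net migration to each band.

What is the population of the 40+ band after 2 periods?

Period 1.
Births: 8400 × 0.092 = 773
20–39: 10200 × 0.987 = 10067
40+: 8400 × 0.954 + 4000 × 0.514 = 8014 + 2056 = 10070
Net migration: 0–19 − 210 → 563; 20–39 + 300 → 10367; 40+ + 80 → 10150
Population now: 0–19=563, 20–39=10367, 40+=10150
Period 2.
Births: 10367 × 0.092 = 954
20–39: 563 × 0.987 = 556
40+: 10367 × 0.954 + 10150 × 0.514 = 9890 + 5217 = 15107
Net migration: 0–19 − 210 → 744; 20–39 + 300 → 856; 40+ + 80 → 15187
Population now: 0–19=744, 20–39=856, 40+=15187

15187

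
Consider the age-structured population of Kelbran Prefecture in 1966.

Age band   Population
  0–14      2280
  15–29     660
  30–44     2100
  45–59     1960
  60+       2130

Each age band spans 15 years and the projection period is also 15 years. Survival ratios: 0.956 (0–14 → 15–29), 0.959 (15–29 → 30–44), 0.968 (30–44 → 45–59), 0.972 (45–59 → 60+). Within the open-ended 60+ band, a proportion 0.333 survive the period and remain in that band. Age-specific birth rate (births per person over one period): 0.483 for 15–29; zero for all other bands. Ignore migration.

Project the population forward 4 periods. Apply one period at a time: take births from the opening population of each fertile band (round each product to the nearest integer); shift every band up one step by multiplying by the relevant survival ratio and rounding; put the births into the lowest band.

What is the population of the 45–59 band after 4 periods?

283

Period 1.
Births: 660 * 0.483 = 319
15–29: 2280 * 0.956 = 2180
30–44: 660 * 0.959 = 633
45–59: 2100 * 0.968 = 2033
60+: 1960 * 0.972 + 2130 * 0.333 = 1905 + 709 = 2614
→ [319, 2180, 633, 2033, 2614]
Period 2.
Births: 2180 * 0.483 = 1053
15–29: 319 * 0.956 = 305
30–44: 2180 * 0.959 = 2091
45–59: 633 * 0.968 = 613
60+: 2033 * 0.972 + 2614 * 0.333 = 1976 + 870 = 2846
→ [1053, 305, 2091, 613, 2846]
Period 3.
Births: 305 * 0.483 = 147
15–29: 1053 * 0.956 = 1007
30–44: 305 * 0.959 = 292
45–59: 2091 * 0.968 = 2024
60+: 613 * 0.972 + 2846 * 0.333 = 596 + 948 = 1544
→ [147, 1007, 292, 2024, 1544]
Period 4.
Births: 1007 * 0.483 = 486
15–29: 147 * 0.956 = 141
30–44: 1007 * 0.959 = 966
45–59: 292 * 0.968 = 283
60+: 2024 * 0.972 + 1544 * 0.333 = 1967 + 514 = 2481
→ [486, 141, 966, 283, 2481]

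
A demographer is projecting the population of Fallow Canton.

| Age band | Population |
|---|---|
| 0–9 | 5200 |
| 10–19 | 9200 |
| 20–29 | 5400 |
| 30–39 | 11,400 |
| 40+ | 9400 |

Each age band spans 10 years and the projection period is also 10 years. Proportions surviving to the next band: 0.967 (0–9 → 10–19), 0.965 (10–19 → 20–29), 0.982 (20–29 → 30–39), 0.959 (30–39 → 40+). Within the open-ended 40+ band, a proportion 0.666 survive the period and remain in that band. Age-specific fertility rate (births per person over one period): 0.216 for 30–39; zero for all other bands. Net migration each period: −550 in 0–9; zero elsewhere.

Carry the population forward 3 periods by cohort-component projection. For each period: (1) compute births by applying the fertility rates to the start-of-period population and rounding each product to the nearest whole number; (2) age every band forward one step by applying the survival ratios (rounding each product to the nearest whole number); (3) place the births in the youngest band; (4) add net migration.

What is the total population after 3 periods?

27832

(Bands numbered youngest = 1 to oldest = 5.)
— Period 1 —
Births: 11400 × 0.216 = 2462
Band 2: 5200 × 0.967 = 5028
Band 3: 9200 × 0.965 = 8878
Band 4: 5400 × 0.982 = 5303
Band 5: 11400 × 0.959 + 9400 × 0.666 = 10933 + 6260 = 17193
Net migration: Band 1 − 550 → 1912
Population now: 0–9=1912, 10–19=5028, 20–29=8878, 30–39=5303, 40+=17193
— Period 2 —
Births: 5303 × 0.216 = 1145
Band 2: 1912 × 0.967 = 1849
Band 3: 5028 × 0.965 = 4852
Band 4: 8878 × 0.982 = 8718
Band 5: 5303 × 0.959 + 17193 × 0.666 = 5086 + 11451 = 16537
Net migration: Band 1 − 550 → 595
Population now: 0–9=595, 10–19=1849, 20–29=4852, 30–39=8718, 40+=16537
— Period 3 —
Births: 8718 × 0.216 = 1883
Band 2: 595 × 0.967 = 575
Band 3: 1849 × 0.965 = 1784
Band 4: 4852 × 0.982 = 4765
Band 5: 8718 × 0.959 + 16537 × 0.666 = 8361 + 11014 = 19375
Net migration: Band 1 − 550 → 1333
Population now: 0–9=1333, 10–19=575, 20–29=1784, 30–39=4765, 40+=19375
Total after period 3: 1333 + 575 + 1784 + 4765 + 19375 = 27832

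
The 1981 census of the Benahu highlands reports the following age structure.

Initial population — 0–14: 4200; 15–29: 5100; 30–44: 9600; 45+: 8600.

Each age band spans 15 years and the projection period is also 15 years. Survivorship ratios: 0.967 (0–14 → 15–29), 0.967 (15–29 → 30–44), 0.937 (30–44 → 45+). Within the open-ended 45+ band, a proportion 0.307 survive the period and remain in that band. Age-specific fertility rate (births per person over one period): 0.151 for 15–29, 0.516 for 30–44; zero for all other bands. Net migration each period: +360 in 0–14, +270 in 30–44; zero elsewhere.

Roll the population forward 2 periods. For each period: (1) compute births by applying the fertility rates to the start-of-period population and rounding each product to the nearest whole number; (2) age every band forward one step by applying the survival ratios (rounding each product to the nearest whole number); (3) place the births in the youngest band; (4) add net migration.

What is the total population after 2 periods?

22183

Period 1:
Births: 5100 × 0.151 = 770 ; 9600 × 0.516 = 4954 → 5724
15–29: 4200 × 0.967 = 4061
30–44: 5100 × 0.967 = 4932
45+: 9600 × 0.937 + 8600 × 0.307 = 8995 + 2640 = 11635
Net migration: 0–14 + 360 → 6084; 30–44 + 270 → 5202
End of period: [6084, 4061, 5202, 11635]
Period 2:
Births: 4061 × 0.151 = 613 ; 5202 × 0.516 = 2684 → 3297
15–29: 6084 × 0.967 = 5883
30–44: 4061 × 0.967 = 3927
45+: 5202 × 0.937 + 11635 × 0.307 = 4874 + 3572 = 8446
Net migration: 0–14 + 360 → 3657; 30–44 + 270 → 4197
End of period: [3657, 5883, 4197, 8446]
Total after period 2: 3657 + 5883 + 4197 + 8446 = 22183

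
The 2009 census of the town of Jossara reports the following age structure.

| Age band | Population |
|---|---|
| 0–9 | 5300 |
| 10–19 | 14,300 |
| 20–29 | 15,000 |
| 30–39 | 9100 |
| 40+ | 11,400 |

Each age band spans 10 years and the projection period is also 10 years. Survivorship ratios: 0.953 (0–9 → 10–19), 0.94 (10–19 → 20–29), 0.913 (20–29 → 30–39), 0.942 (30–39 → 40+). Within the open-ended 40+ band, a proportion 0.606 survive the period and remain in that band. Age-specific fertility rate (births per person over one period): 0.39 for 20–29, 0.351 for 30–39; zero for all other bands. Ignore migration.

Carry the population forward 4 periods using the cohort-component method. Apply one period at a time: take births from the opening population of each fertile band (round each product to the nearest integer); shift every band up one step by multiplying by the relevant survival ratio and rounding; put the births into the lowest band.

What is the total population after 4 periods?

Numbering the bands 1..5 from youngest to oldest:
[period 1]
Births: 15000 * 0.39 = 5850  |  9100 * 0.351 = 3194 → total 9044
Band 2: 5300 * 0.953 = 5051
Band 3: 14300 * 0.94 = 13442
Band 4: 15000 * 0.913 = 13695
Band 5: 9100 * 0.942 + 11400 * 0.606 = 8572 + 6908 = 15480
End of period: [9044, 5051, 13442, 13695, 15480]
[period 2]
Births: 13442 * 0.39 = 5242  |  13695 * 0.351 = 4807 → total 10049
Band 2: 9044 * 0.953 = 8619
Band 3: 5051 * 0.94 = 4748
Band 4: 13442 * 0.913 = 12273
Band 5: 13695 * 0.942 + 15480 * 0.606 = 12901 + 9381 = 22282
End of period: [10049, 8619, 4748, 12273, 22282]
[period 3]
Births: 4748 * 0.39 = 1852  |  12273 * 0.351 = 4308 → total 6160
Band 2: 10049 * 0.953 = 9577
Band 3: 8619 * 0.94 = 8102
Band 4: 4748 * 0.913 = 4335
Band 5: 12273 * 0.942 + 22282 * 0.606 = 11561 + 13503 = 25064
End of period: [6160, 9577, 8102, 4335, 25064]
[period 4]
Births: 8102 * 0.39 = 3160  |  4335 * 0.351 = 1522 → total 4682
Band 2: 6160 * 0.953 = 5870
Band 3: 9577 * 0.94 = 9002
Band 4: 8102 * 0.913 = 7397
Band 5: 4335 * 0.942 + 25064 * 0.606 = 4084 + 15189 = 19273
End of period: [4682, 5870, 9002, 7397, 19273]
Total after period 4: 4682 + 5870 + 9002 + 7397 + 19273 = 46224

46224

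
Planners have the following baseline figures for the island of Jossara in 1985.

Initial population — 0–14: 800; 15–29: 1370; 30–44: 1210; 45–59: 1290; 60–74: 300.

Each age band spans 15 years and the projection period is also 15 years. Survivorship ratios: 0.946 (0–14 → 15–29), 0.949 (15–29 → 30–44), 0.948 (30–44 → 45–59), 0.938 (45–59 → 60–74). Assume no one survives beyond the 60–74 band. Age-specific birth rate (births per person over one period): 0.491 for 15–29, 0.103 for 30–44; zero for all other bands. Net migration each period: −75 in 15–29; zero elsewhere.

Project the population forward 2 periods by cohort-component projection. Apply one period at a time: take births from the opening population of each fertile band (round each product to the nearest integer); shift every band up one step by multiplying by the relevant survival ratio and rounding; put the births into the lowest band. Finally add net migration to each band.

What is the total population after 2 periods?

4104

Period 1.
Births: 1370 * 0.491 = 673 ; 1210 * 0.103 = 125 → 798
15–29: 800 * 0.946 = 757
30–44: 1370 * 0.949 = 1300
45–59: 1210 * 0.948 = 1147
60–74: 1290 * 0.938 = 1210
Net migration: 15–29 − 75 → 682
Giving 798 / 682 / 1300 / 1147 / 1210.
Period 2.
Births: 682 * 0.491 = 335 ; 1300 * 0.103 = 134 → 469
15–29: 798 * 0.946 = 755
30–44: 682 * 0.949 = 647
45–59: 1300 * 0.948 = 1232
60–74: 1147 * 0.938 = 1076
Net migration: 15–29 − 75 → 680
Giving 469 / 680 / 647 / 1232 / 1076.
Total after period 2: 469 + 680 + 647 + 1232 + 1076 = 4104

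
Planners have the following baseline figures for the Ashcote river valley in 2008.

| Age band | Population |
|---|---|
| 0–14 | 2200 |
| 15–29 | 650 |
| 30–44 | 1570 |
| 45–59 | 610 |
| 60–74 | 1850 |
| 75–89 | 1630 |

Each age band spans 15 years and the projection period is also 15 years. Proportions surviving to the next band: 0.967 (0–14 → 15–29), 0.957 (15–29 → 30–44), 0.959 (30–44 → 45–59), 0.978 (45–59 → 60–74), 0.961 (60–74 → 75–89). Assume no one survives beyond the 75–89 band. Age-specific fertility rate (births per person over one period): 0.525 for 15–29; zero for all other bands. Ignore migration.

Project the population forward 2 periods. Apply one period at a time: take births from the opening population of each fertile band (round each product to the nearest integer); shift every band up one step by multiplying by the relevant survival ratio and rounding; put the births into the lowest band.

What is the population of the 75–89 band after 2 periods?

After projecting period 1:
Births: 650 * 0.525 = 341
15–29: 2200 * 0.967 = 2127
30–44: 650 * 0.957 = 622
45–59: 1570 * 0.959 = 1506
60–74: 610 * 0.978 = 597
75–89: 1850 * 0.961 = 1778
Population now: 0–14=341, 15–29=2127, 30–44=622, 45–59=1506, 60–74=597, 75–89=1778
After projecting period 2:
Births: 2127 * 0.525 = 1117
15–29: 341 * 0.967 = 330
30–44: 2127 * 0.957 = 2036
45–59: 622 * 0.959 = 596
60–74: 1506 * 0.978 = 1473
75–89: 597 * 0.961 = 574
Population now: 0–14=1117, 15–29=330, 30–44=2036, 45–59=596, 60–74=1473, 75–89=574

574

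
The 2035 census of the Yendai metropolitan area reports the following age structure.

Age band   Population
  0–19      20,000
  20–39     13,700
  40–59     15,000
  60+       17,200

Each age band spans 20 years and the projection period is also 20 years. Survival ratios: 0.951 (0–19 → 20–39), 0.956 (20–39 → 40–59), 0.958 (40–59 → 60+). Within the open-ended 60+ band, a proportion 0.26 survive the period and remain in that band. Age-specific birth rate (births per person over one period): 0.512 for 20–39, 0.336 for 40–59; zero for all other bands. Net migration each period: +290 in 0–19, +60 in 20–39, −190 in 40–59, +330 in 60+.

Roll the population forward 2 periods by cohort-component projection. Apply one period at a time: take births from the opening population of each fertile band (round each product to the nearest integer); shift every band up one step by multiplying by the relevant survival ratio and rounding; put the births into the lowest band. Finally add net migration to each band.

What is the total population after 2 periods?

Call the groups 1 to 4, youngest first.
— Period 1 —
Births: 13700 * 0.512 = 7014 ; 15000 * 0.336 = 5040 — total 12054
Group 2: 20000 * 0.951 = 19020
Group 3: 13700 * 0.956 = 13097
Group 4: 15000 * 0.958 + 17200 * 0.26 = 14370 + 4472 = 18842
Net migration: Group 1 + 290 → 12344; Group 2 + 60 → 19080; Group 3 − 190 → 12907; Group 4 + 330 → 19172
→ [12344, 19080, 12907, 19172]
— Period 2 —
Births: 19080 * 0.512 = 9769 ; 12907 * 0.336 = 4337 — total 14106
Group 2: 12344 * 0.951 = 11739
Group 3: 19080 * 0.956 = 18240
Group 4: 12907 * 0.958 + 19172 * 0.26 = 12365 + 4985 = 17350
Net migration: Group 1 + 290 → 14396; Group 2 + 60 → 11799; Group 3 − 190 → 18050; Group 4 + 330 → 17680
→ [14396, 11799, 18050, 17680]
Total after period 2: 14396 + 11799 + 18050 + 17680 = 61925

61925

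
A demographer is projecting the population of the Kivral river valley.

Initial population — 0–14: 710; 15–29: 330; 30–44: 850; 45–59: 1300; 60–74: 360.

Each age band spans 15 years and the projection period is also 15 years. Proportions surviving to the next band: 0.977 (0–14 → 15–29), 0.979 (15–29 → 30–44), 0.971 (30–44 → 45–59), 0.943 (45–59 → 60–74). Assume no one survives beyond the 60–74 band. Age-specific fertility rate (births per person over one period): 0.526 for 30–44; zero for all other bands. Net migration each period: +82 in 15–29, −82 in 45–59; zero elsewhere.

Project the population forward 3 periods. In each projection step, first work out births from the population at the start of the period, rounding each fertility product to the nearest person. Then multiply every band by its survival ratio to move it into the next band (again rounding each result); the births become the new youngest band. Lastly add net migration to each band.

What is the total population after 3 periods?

2031

After projecting period 1:
Births: 850 × 0.526 = 447
15–29: 710 × 0.977 = 694
30–44: 330 × 0.979 = 323
45–59: 850 × 0.971 = 825
60–74: 1300 × 0.943 = 1226
Net migration: 15–29 + 82 → 776; 45–59 − 82 → 743
Giving 447 / 776 / 323 / 743 / 1226.
After projecting period 2:
Births: 323 × 0.526 = 170
15–29: 447 × 0.977 = 437
30–44: 776 × 0.979 = 760
45–59: 323 × 0.971 = 314
60–74: 743 × 0.943 = 701
Net migration: 15–29 + 82 → 519; 45–59 − 82 → 232
Giving 170 / 519 / 760 / 232 / 701.
After projecting period 3:
Births: 760 × 0.526 = 400
15–29: 170 × 0.977 = 166
30–44: 519 × 0.979 = 508
45–59: 760 × 0.971 = 738
60–74: 232 × 0.943 = 219
Net migration: 15–29 + 82 → 248; 45–59 − 82 → 656
Giving 400 / 248 / 508 / 656 / 219.
Total after period 3: 400 + 248 + 508 + 656 + 219 = 2031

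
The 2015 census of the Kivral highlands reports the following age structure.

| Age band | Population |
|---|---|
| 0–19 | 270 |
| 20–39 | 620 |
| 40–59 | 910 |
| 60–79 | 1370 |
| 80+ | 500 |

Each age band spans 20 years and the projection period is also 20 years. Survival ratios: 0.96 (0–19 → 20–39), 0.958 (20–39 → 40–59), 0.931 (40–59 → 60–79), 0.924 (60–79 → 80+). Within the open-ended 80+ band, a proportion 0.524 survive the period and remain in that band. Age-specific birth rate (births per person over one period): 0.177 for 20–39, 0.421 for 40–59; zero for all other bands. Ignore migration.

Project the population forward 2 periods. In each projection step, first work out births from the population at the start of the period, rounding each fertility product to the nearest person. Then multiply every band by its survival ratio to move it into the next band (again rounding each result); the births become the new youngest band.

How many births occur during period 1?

493

— Period 1 —
Births: 620 × 0.177 = 110, 910 × 0.421 = 383 → total 493
20–39: 270 × 0.96 = 259
40–59: 620 × 0.958 = 594
60–79: 910 × 0.931 = 847
80+: 1370 × 0.924 + 500 × 0.524 = 1266 + 262 = 1528
Population now: 0–19=493, 20–39=259, 40–59=594, 60–79=847, 80+=1528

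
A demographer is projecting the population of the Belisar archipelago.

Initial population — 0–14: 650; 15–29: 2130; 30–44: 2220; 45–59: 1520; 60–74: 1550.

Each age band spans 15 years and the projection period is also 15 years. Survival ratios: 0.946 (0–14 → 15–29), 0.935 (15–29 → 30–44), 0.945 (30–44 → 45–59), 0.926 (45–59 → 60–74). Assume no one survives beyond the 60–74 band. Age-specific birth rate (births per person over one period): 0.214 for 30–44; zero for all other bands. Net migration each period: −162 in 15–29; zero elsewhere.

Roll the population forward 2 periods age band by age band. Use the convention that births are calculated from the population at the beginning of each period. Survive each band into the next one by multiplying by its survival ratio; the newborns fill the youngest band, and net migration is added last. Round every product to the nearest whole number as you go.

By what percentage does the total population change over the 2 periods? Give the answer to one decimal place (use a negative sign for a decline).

-38.5

Period 1:
Births: 2220 × 0.214 = 475
15–29: 650 × 0.946 = 615
30–44: 2130 × 0.935 = 1992
45–59: 2220 × 0.945 = 2098
60–74: 1520 × 0.926 = 1408
Net migration: 15–29 − 162 → 453
Giving 475 / 453 / 1992 / 2098 / 1408.
Period 2:
Births: 1992 × 0.214 = 426
15–29: 475 × 0.946 = 449
30–44: 453 × 0.935 = 424
45–59: 1992 × 0.945 = 1882
60–74: 2098 × 0.926 = 1943
Net migration: 15–29 − 162 → 287
Giving 426 / 287 / 424 / 1882 / 1943.
Total: 8070 → 4962; change = -3108; percentage change = -38.5%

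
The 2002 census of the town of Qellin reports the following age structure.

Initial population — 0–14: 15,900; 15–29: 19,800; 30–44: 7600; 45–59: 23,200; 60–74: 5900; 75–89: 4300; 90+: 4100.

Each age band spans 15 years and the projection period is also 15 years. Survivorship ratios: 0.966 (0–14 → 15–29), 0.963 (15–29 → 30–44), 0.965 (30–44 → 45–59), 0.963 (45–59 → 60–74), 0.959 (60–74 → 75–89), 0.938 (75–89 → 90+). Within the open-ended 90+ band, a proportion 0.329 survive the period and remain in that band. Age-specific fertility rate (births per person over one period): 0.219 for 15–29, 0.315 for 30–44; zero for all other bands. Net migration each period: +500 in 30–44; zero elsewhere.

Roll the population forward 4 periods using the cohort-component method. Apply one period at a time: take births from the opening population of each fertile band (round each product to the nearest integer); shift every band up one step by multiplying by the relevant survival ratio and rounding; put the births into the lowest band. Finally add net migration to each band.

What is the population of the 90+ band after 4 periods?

13731

Numbering the bands 1..7 from youngest to oldest:
Period 1.
Births: 19800 × 0.219 = 4336  |  7600 × 0.315 = 2394 → 6730
Band 2: 15900 × 0.966 = 15359
Band 3: 19800 × 0.963 = 19067
Band 4: 7600 × 0.965 = 7334
Band 5: 23200 × 0.963 = 22342
Band 6: 5900 × 0.959 = 5658
Band 7: 4300 × 0.938 + 4100 × 0.329 = 4033 + 1349 = 5382
Net migration: Band 3 + 500 → 19567
Population now: 0–14=6730, 15–29=15359, 30–44=19567, 45–59=7334, 60–74=22342, 75–89=5658, 90+=5382
Period 2.
Births: 15359 × 0.219 = 3364  |  19567 × 0.315 = 6164 → 9528
Band 2: 6730 × 0.966 = 6501
Band 3: 15359 × 0.963 = 14791
Band 4: 19567 × 0.965 = 18882
Band 5: 7334 × 0.963 = 7063
Band 6: 22342 × 0.959 = 21426
Band 7: 5658 × 0.938 + 5382 × 0.329 = 5307 + 1771 = 7078
Net migration: Band 3 + 500 → 15291
Population now: 0–14=9528, 15–29=6501, 30–44=15291, 45–59=18882, 60–74=7063, 75–89=21426, 90+=7078
Period 3.
Births: 6501 × 0.219 = 1424  |  15291 × 0.315 = 4817 → 6241
Band 2: 9528 × 0.966 = 9204
Band 3: 6501 × 0.963 = 6260
Band 4: 15291 × 0.965 = 14756
Band 5: 18882 × 0.963 = 18183
Band 6: 7063 × 0.959 = 6773
Band 7: 21426 × 0.938 + 7078 × 0.329 = 20098 + 2329 = 22427
Net migration: Band 3 + 500 → 6760
Population now: 0–14=6241, 15–29=9204, 30–44=6760, 45–59=14756, 60–74=18183, 75–89=6773, 90+=22427
Period 4.
Births: 9204 × 0.219 = 2016  |  6760 × 0.315 = 2129 → 4145
Band 2: 6241 × 0.966 = 6029
Band 3: 9204 × 0.963 = 8863
Band 4: 6760 × 0.965 = 6523
Band 5: 14756 × 0.963 = 14210
Band 6: 18183 × 0.959 = 17437
Band 7: 6773 × 0.938 + 22427 × 0.329 = 6353 + 7378 = 13731
Net migration: Band 3 + 500 → 9363
Population now: 0–14=4145, 15–29=6029, 30–44=9363, 45–59=6523, 60–74=14210, 75–89=17437, 90+=13731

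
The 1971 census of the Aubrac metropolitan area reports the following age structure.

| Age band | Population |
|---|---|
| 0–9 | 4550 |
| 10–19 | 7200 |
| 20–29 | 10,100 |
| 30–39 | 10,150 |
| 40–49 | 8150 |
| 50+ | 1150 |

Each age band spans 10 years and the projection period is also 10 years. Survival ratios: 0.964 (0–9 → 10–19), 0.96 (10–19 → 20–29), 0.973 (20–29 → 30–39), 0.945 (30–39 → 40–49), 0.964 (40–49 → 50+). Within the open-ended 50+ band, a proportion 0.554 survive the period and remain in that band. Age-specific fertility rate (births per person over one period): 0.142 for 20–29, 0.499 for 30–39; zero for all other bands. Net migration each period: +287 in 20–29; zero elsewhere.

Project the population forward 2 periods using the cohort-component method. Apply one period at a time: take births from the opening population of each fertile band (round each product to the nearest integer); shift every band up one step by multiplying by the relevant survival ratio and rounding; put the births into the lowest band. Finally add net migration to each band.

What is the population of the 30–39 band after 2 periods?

(Bands numbered youngest = 1 to oldest = 6.)
Period 1:
Births: 10100 × 0.142 = 1434 ; 10150 × 0.499 = 5065 ⇒ total 6499
Band 2: 4550 × 0.964 = 4386
Band 3: 7200 × 0.96 = 6912
Band 4: 10100 × 0.973 = 9827
Band 5: 10150 × 0.945 = 9592
Band 6: 8150 × 0.964 + 1150 × 0.554 = 7857 + 637 = 8494
Net migration: Band 3 + 287 → 7199
End of period: [6499, 4386, 7199, 9827, 9592, 8494]
Period 2:
Births: 7199 × 0.142 = 1022 ; 9827 × 0.499 = 4904 ⇒ total 5926
Band 2: 6499 × 0.964 = 6265
Band 3: 4386 × 0.96 = 4211
Band 4: 7199 × 0.973 = 7005
Band 5: 9827 × 0.945 = 9287
Band 6: 9592 × 0.964 + 8494 × 0.554 = 9247 + 4706 = 13953
Net migration: Band 3 + 287 → 4498
End of period: [5926, 6265, 4498, 7005, 9287, 13953]

7005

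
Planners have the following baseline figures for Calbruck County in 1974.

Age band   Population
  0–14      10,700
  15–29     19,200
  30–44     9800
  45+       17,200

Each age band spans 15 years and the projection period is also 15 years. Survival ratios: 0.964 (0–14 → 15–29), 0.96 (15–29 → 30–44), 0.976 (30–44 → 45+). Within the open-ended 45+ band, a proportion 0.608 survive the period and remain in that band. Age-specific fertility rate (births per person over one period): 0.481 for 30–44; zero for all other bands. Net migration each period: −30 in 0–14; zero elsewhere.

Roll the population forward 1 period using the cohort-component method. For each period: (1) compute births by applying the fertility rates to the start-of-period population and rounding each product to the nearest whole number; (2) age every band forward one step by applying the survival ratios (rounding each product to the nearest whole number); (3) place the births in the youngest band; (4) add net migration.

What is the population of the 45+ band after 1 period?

20023

(Groups numbered youngest = 1 to oldest = 4.)
Period 1:
Births: 9800 × 0.481 = 4714
Group 2: 10700 × 0.964 = 10315
Group 3: 19200 × 0.96 = 18432
Group 4: 9800 × 0.976 + 17200 × 0.608 = 9565 + 10458 = 20023
Net migration: Group 1 − 30 → 4684
Giving 4684 / 10315 / 18432 / 20023.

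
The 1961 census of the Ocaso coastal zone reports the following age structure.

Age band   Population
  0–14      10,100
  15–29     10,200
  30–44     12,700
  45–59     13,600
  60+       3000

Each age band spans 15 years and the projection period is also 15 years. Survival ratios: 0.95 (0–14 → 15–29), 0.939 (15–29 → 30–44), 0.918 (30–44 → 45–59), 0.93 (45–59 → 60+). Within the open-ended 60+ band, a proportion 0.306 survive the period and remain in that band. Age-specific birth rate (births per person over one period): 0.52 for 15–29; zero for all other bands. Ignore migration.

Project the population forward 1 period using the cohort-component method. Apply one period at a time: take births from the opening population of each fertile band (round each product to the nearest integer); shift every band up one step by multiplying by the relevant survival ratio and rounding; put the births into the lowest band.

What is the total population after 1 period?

Period 1:
Births: 10200 × 0.52 = 5304
15–29: 10100 × 0.95 = 9595
30–44: 10200 × 0.939 = 9578
45–59: 12700 × 0.918 = 11659
60+: 13600 × 0.93 + 3000 × 0.306 = 12648 + 918 = 13566
Population now: 0–14=5304, 15–29=9595, 30–44=9578, 45–59=11659, 60+=13566
Total after period 1: 5304 + 9595 + 9578 + 11659 + 13566 = 49702

49702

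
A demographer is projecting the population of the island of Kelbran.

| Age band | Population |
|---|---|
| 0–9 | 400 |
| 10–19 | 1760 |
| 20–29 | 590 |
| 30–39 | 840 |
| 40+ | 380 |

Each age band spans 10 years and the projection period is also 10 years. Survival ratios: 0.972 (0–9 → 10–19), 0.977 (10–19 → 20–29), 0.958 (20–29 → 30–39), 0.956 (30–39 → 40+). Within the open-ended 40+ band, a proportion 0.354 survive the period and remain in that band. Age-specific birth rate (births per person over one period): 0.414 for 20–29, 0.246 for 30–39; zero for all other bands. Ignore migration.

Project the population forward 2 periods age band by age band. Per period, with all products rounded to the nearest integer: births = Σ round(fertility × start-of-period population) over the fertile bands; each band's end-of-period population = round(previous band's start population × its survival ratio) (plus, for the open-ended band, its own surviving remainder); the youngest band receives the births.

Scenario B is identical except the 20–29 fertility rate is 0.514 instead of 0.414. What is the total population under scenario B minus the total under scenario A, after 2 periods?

After projecting period 1:
Births: 590 * 0.414 = 244 ; 840 * 0.246 = 207 ⇒ total 451
10–19: 400 * 0.972 = 389
20–29: 1760 * 0.977 = 1720
30–39: 590 * 0.958 = 565
40+: 840 * 0.956 + 380 * 0.354 = 803 + 135 = 938
Giving 451 / 389 / 1720 / 565 / 938.
After projecting period 2:
Births: 1720 * 0.414 = 712 ; 565 * 0.246 = 139 ⇒ total 851
10–19: 451 * 0.972 = 438
20–29: 389 * 0.977 = 380
30–39: 1720 * 0.958 = 1648
40+: 565 * 0.956 + 938 * 0.354 = 540 + 332 = 872
Giving 851 / 438 / 380 / 1648 / 872.
Scenario A total after 2 periods: 4189
Scenario B projection —
After projecting period 1:
Births: 590 * 0.514 = 303 ; 840 * 0.246 = 207 ⇒ total 510
10–19: 400 * 0.972 = 389
20–29: 1760 * 0.977 = 1720
30–39: 590 * 0.958 = 565
40+: 840 * 0.956 + 380 * 0.354 = 803 + 135 = 938
Giving 510 / 389 / 1720 / 565 / 938.
After projecting period 2:
Births: 1720 * 0.514 = 884 ; 565 * 0.246 = 139 ⇒ total 1023
10–19: 510 * 0.972 = 496
20–29: 389 * 0.977 = 380
30–39: 1720 * 0.958 = 1648
40+: 565 * 0.956 + 938 * 0.354 = 540 + 332 = 872
Giving 1023 / 496 / 380 / 1648 / 872.
Scenario B total after 2 periods: 4419
Difference B − A = 4419 − 4189 = 230

230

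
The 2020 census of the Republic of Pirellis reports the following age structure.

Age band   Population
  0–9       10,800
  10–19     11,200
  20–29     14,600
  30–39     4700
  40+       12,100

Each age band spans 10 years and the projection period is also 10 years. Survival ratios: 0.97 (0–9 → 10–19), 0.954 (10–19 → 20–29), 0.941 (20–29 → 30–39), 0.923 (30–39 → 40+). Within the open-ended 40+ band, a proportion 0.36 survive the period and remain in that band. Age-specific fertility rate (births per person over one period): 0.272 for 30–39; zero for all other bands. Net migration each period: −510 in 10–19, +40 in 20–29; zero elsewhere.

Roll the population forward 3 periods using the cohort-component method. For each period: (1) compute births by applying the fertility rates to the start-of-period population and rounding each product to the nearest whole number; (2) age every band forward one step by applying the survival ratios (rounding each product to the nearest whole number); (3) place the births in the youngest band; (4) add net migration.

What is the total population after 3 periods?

Let group 1 be 0–9 through group 5 = 40+.
Period 1:
Births: 4700 * 0.272 = 1278
Group 2: 10800 * 0.97 = 10476
Group 3: 11200 * 0.954 = 10685
Group 4: 14600 * 0.941 = 13739
Group 5: 4700 * 0.923 + 12100 * 0.36 = 4338 + 4356 = 8694
Net migration: Group 2 − 510 → 9966; Group 3 + 40 → 10725
Population now: 0–9=1278, 10–19=9966, 20–29=10725, 30–39=13739, 40+=8694
Period 2:
Births: 13739 * 0.272 = 3737
Group 2: 1278 * 0.97 = 1240
Group 3: 9966 * 0.954 = 9508
Group 4: 10725 * 0.941 = 10092
Group 5: 13739 * 0.923 + 8694 * 0.36 = 12681 + 3130 = 15811
Net migration: Group 2 − 510 → 730; Group 3 + 40 → 9548
Population now: 0–9=3737, 10–19=730, 20–29=9548, 30–39=10092, 40+=15811
Period 3:
Births: 10092 * 0.272 = 2745
Group 2: 3737 * 0.97 = 3625
Group 3: 730 * 0.954 = 696
Group 4: 9548 * 0.941 = 8985
Group 5: 10092 * 0.923 + 15811 * 0.36 = 9315 + 5692 = 15007
Net migration: Group 2 − 510 → 3115; Group 3 + 40 → 736
Population now: 0–9=2745, 10–19=3115, 20–29=736, 30–39=8985, 40+=15007
Total after period 3: 2745 + 3115 + 736 + 8985 + 15007 = 30588

30588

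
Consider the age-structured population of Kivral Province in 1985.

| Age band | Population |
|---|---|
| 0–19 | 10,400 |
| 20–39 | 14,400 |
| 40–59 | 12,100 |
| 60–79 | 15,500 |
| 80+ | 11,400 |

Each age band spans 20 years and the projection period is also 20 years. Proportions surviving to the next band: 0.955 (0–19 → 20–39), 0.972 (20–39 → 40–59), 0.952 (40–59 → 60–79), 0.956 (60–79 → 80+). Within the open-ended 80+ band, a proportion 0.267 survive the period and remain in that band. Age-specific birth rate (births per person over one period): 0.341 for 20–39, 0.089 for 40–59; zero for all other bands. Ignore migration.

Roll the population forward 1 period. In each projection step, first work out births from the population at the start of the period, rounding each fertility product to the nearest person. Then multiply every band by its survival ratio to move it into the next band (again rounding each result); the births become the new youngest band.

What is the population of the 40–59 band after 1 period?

— Period 1 —
Births: 14400 * 0.341 = 4910  |  12100 * 0.089 = 1077 ⇒ total 5987
20–39: 10400 * 0.955 = 9932
40–59: 14400 * 0.972 = 13997
60–79: 12100 * 0.952 = 11519
80+: 15500 * 0.956 + 11400 * 0.267 = 14818 + 3044 = 17862
End of period: [5987, 9932, 13997, 11519, 17862]

13997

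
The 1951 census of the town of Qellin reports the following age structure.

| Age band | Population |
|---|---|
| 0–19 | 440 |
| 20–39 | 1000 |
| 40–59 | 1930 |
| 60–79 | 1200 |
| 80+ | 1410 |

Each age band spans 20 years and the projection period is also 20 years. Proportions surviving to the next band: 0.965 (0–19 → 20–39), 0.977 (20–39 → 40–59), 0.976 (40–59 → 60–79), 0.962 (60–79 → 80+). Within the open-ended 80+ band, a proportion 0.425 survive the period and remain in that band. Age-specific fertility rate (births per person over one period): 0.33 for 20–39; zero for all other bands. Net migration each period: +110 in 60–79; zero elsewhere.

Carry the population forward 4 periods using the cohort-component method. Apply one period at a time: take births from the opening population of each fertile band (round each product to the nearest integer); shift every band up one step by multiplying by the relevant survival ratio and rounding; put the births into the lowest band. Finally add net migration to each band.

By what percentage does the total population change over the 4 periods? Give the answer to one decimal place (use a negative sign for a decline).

Numbering the groups 1..5 from youngest to oldest:
Period 1:
Births: 1000 × 0.33 = 330
Group 2: 440 × 0.965 = 425
Group 3: 1000 × 0.977 = 977
Group 4: 1930 × 0.976 = 1884
Group 5: 1200 × 0.962 + 1410 × 0.425 = 1154 + 599 = 1753
Net migration: Group 4 + 110 → 1994
→ [330, 425, 977, 1994, 1753]
Period 2:
Births: 425 × 0.33 = 140
Group 2: 330 × 0.965 = 318
Group 3: 425 × 0.977 = 415
Group 4: 977 × 0.976 = 954
Group 5: 1994 × 0.962 + 1753 × 0.425 = 1918 + 745 = 2663
Net migration: Group 4 + 110 → 1064
→ [140, 318, 415, 1064, 2663]
Period 3:
Births: 318 × 0.33 = 105
Group 2: 140 × 0.965 = 135
Group 3: 318 × 0.977 = 311
Group 4: 415 × 0.976 = 405
Group 5: 1064 × 0.962 + 2663 × 0.425 = 1024 + 1132 = 2156
Net migration: Group 4 + 110 → 515
→ [105, 135, 311, 515, 2156]
Period 4:
Births: 135 × 0.33 = 45
Group 2: 105 × 0.965 = 101
Group 3: 135 × 0.977 = 132
Group 4: 311 × 0.976 = 304
Group 5: 515 × 0.962 + 2156 × 0.425 = 495 + 916 = 1411
Net migration: Group 4 + 110 → 414
→ [45, 101, 132, 414, 1411]
Total: 5980 → 2103; change = -3877; percentage change = -64.8%

-64.8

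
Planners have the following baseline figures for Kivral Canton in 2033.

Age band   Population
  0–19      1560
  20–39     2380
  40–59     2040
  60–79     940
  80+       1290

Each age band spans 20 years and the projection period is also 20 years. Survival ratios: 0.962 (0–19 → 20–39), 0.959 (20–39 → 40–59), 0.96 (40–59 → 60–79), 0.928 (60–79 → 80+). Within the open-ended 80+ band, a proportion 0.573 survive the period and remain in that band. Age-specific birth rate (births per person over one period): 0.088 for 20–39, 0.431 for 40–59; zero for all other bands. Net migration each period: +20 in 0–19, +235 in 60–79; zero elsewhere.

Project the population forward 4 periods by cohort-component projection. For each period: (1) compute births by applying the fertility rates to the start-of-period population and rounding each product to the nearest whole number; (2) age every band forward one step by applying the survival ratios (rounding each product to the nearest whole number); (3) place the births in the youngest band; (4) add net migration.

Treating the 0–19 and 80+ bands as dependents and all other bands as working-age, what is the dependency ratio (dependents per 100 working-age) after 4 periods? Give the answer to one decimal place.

145.4

— Period 1 —
Births: 2380 * 0.088 = 209 ; 2040 * 0.431 = 879 → 1088
20–39: 1560 * 0.962 = 1501
40–59: 2380 * 0.959 = 2282
60–79: 2040 * 0.96 = 1958
80+: 940 * 0.928 + 1290 * 0.573 = 872 + 739 = 1611
Net migration: 0–19 + 20 → 1108; 60–79 + 235 → 2193
→ [1108, 1501, 2282, 2193, 1611]
— Period 2 —
Births: 1501 * 0.088 = 132 ; 2282 * 0.431 = 984 → 1116
20–39: 1108 * 0.962 = 1066
40–59: 1501 * 0.959 = 1439
60–79: 2282 * 0.96 = 2191
80+: 2193 * 0.928 + 1611 * 0.573 = 2035 + 923 = 2958
Net migration: 0–19 + 20 → 1136; 60–79 + 235 → 2426
→ [1136, 1066, 1439, 2426, 2958]
— Period 3 —
Births: 1066 * 0.088 = 94 ; 1439 * 0.431 = 620 → 714
20–39: 1136 * 0.962 = 1093
40–59: 1066 * 0.959 = 1022
60–79: 1439 * 0.96 = 1381
80+: 2426 * 0.928 + 2958 * 0.573 = 2251 + 1695 = 3946
Net migration: 0–19 + 20 → 734; 60–79 + 235 → 1616
→ [734, 1093, 1022, 1616, 3946]
— Period 4 —
Births: 1093 * 0.088 = 96 ; 1022 * 0.431 = 440 → 536
20–39: 734 * 0.962 = 706
40–59: 1093 * 0.959 = 1048
60–79: 1022 * 0.96 = 981
80+: 1616 * 0.928 + 3946 * 0.573 = 1500 + 2261 = 3761
Net migration: 0–19 + 20 → 556; 60–79 + 235 → 1216
→ [556, 706, 1048, 1216, 3761]
Dependents (band 0–19 + band 80+) = 556 + 3761 = 4317; working-age = 2970; ratio = 4317/2970 × 100 = 145.4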